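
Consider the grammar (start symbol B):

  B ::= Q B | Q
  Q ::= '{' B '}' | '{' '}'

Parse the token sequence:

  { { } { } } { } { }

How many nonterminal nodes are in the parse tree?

10

[B [Q { [B [Q { }] [B [Q { }]]] }] [B [Q { }] [B [Q { }]]]]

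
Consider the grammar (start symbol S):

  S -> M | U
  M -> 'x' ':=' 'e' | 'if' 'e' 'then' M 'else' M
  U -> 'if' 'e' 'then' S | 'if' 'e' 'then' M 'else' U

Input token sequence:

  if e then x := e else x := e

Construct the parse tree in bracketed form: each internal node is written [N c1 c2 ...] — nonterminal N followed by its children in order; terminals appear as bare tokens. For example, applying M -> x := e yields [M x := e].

[S [M if e then [M x := e] else [M x := e]]]

S
M
if e then M else M
if e then x := e else M
if e then x := e else x := e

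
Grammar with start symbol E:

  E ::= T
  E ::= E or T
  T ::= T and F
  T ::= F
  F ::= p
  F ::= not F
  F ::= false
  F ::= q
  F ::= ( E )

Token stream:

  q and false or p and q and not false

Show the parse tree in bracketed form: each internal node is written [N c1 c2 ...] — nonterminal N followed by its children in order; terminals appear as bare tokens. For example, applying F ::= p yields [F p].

E
E or T
T or T
T and F or T
F and F or T
q and F or T
q and false or T
q and false or T and F
q and false or T and F and F
q and false or F and F and F
q and false or p and F and F
q and false or p and q and F
q and false or p and q and not F
q and false or p and q and not false

[E [E [T [T [F q]] and [F false]]] or [T [T [T [F p]] and [F q]] and [F not [F false]]]]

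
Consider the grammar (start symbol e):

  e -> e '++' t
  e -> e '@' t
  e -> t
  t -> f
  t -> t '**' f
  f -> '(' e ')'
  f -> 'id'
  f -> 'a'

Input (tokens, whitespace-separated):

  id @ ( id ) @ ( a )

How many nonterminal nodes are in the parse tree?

15

[e [e [e [t [f id]]] @ [t [f ( [e [t [f id]]] )]]] @ [t [f ( [e [t [f a]]] )]]]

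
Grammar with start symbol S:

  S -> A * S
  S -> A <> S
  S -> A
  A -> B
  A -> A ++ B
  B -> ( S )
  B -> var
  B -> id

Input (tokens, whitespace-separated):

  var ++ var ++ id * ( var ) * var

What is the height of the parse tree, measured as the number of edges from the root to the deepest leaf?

[S [A [A [A [B var]] ++ [B var]] ++ [B id]] * [S [A [B ( [S [A [B var]]] )]] * [S [A [B var]]]]]

7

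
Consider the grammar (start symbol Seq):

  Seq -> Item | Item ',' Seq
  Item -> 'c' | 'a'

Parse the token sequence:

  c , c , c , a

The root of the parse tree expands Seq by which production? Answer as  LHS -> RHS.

Seq -> Item ',' Seq

[Seq [Item c] , [Seq [Item c] , [Seq [Item c] , [Seq [Item a]]]]]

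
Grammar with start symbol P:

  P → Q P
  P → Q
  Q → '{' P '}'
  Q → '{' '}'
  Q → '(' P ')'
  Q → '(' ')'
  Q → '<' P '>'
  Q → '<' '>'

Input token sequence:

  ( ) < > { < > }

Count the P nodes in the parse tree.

[P [Q ( )] [P [Q < >] [P [Q { [P [Q < >]] }]]]]

4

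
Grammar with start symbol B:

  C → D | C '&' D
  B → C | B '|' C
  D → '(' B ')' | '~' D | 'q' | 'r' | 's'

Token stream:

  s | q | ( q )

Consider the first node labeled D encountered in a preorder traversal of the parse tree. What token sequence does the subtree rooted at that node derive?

s

[B [B [B [C [D s]]] | [C [D q]]] | [C [D ( [B [C [D q]]] )]]]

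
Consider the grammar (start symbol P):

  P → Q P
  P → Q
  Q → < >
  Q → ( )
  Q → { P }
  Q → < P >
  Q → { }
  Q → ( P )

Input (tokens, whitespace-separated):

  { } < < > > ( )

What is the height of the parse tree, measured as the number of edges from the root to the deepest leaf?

[P [Q { }] [P [Q < [P [Q < >]] >] [P [Q ( )]]]]

5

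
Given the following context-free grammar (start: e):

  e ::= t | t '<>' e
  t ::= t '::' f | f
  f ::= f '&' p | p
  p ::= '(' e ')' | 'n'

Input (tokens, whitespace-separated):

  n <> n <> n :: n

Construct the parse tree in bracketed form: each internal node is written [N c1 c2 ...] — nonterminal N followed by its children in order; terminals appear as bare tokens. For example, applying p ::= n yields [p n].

e
t <> e
f <> e
p <> e
n <> e
n <> t <> e
n <> f <> e
n <> p <> e
n <> n <> e
n <> n <> t
n <> n <> t :: f
n <> n <> f :: f
n <> n <> p :: f
n <> n <> n :: f
n <> n <> n :: p
n <> n <> n :: n

[e [t [f [p n]]] <> [e [t [f [p n]]] <> [e [t [t [f [p n]]] :: [f [p n]]]]]]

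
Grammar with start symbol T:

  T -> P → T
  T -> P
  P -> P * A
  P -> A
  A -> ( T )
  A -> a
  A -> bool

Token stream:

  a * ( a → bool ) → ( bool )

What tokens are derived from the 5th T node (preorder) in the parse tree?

[T [P [P [A a]] * [A ( [T [P [A a]] → [T [P [A bool]]]] )]] → [T [P [A ( [T [P [A bool]]] )]]]]

bool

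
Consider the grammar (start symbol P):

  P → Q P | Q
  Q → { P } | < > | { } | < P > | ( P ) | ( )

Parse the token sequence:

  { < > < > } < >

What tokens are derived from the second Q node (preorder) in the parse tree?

[P [Q { [P [Q < >] [P [Q < >]]] }] [P [Q < >]]]

< >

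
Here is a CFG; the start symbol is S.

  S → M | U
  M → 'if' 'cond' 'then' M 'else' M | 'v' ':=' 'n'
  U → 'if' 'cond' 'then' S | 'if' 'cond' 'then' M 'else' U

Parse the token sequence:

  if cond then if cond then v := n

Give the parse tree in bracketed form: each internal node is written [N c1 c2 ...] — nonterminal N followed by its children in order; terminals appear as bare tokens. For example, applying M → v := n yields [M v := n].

S
U
if cond then S
if cond then U
if cond then if cond then S
if cond then if cond then M
if cond then if cond then v := n

[S [U if cond then [S [U if cond then [S [M v := n]]]]]]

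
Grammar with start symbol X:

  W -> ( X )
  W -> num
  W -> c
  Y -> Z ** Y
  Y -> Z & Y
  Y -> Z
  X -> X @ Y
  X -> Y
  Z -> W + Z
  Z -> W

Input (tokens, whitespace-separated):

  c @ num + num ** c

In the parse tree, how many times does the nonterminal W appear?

[X [X [Y [Z [W c]]]] @ [Y [Z [W num] + [Z [W num]]] ** [Y [Z [W c]]]]]

4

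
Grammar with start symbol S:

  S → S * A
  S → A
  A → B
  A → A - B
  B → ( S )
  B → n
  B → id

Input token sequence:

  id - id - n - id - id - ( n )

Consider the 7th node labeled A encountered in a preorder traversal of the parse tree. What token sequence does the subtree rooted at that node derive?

n

[S [A [A [A [A [A [A [B id]] - [B id]] - [B n]] - [B id]] - [B id]] - [B ( [S [A [B n]]] )]]]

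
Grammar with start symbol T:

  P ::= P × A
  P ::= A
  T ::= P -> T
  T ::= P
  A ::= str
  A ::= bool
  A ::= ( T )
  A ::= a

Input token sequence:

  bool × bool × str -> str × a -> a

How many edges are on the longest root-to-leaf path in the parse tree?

5

[T [P [P [P [A bool]] × [A bool]] × [A str]] -> [T [P [P [A str]] × [A a]] -> [T [P [A a]]]]]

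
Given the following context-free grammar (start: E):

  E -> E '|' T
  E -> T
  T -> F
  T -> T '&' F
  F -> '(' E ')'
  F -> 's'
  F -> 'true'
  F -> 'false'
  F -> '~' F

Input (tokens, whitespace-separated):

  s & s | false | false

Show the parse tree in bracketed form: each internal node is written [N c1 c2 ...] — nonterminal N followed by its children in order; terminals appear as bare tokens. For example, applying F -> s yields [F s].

E
E | T
E | T | T
T | T | T
T & F | T | T
F & F | T | T
s & F | T | T
s & s | T | T
s & s | F | T
s & s | false | T
s & s | false | F
s & s | false | false

[E [E [E [T [T [F s]] & [F s]]] | [T [F false]]] | [T [F false]]]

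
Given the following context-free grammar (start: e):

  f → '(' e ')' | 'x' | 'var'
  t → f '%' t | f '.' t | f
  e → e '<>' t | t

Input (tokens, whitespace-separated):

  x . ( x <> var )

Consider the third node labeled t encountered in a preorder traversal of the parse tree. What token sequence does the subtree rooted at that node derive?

[e [t [f x] . [t [f ( [e [e [t [f x]]] <> [t [f var]]] )]]]]

x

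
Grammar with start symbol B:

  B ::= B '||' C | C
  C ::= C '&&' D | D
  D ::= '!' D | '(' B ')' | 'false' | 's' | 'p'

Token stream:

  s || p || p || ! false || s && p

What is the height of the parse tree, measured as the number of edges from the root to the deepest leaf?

[B [B [B [B [B [C [D s]]] || [C [D p]]] || [C [D p]]] || [C [D ! [D false]]]] || [C [C [D s]] && [D p]]]

7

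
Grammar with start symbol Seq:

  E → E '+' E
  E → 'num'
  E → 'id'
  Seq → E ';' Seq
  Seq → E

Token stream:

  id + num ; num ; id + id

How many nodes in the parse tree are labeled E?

[Seq [E [E id] + [E num]] ; [Seq [E num] ; [Seq [E [E id] + [E id]]]]]

7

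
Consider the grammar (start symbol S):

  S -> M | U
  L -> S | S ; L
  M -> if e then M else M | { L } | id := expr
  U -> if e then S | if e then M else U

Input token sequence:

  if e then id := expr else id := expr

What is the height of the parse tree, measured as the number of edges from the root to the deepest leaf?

3

[S [M if e then [M id := expr] else [M id := expr]]]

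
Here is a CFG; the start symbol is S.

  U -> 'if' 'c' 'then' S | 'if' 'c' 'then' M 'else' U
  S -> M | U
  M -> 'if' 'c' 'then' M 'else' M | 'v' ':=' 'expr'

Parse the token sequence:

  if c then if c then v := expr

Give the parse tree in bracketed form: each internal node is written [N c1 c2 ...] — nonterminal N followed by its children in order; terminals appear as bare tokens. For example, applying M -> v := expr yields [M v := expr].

S
U
if c then S
if c then U
if c then if c then S
if c then if c then M
if c then if c then v := expr

[S [U if c then [S [U if c then [S [M v := expr]]]]]]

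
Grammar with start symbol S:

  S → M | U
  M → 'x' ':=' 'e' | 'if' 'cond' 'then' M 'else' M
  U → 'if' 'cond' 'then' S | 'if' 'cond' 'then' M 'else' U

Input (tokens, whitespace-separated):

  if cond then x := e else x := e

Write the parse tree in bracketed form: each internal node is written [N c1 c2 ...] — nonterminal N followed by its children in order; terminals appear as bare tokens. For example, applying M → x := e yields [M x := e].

[S [M if cond then [M x := e] else [M x := e]]]

S
M
if cond then M else M
if cond then x := e else M
if cond then x := e else x := e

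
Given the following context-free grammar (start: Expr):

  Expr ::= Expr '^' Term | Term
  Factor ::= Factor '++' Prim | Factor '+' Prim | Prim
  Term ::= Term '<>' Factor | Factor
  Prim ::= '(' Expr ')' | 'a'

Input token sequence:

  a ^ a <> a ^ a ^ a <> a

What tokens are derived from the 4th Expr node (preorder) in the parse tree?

a

[Expr [Expr [Expr [Expr [Term [Factor [Prim a]]]] ^ [Term [Term [Factor [Prim a]]] <> [Factor [Prim a]]]] ^ [Term [Factor [Prim a]]]] ^ [Term [Term [Factor [Prim a]]] <> [Factor [Prim a]]]]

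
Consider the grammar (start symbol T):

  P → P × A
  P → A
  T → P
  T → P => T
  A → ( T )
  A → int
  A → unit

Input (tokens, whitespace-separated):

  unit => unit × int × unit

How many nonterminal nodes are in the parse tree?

10

[T [P [A unit]] => [T [P [P [P [A unit]] × [A int]] × [A unit]]]]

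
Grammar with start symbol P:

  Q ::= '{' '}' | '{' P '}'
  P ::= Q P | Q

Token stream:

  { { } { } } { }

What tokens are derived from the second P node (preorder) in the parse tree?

{ } { }

[P [Q { [P [Q { }] [P [Q { }]]] }] [P [Q { }]]]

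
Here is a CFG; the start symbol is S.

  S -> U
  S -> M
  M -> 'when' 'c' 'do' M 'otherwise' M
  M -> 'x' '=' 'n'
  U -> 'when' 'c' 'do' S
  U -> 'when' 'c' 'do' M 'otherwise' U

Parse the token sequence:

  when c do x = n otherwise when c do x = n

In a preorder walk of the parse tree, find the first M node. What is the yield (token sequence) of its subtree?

[S [U when c do [M x = n] otherwise [U when c do [S [M x = n]]]]]

x = n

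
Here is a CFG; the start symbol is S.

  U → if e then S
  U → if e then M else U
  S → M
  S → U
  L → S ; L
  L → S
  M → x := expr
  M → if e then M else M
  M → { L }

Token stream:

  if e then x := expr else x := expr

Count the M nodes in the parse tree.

3

[S [M if e then [M x := expr] else [M x := expr]]]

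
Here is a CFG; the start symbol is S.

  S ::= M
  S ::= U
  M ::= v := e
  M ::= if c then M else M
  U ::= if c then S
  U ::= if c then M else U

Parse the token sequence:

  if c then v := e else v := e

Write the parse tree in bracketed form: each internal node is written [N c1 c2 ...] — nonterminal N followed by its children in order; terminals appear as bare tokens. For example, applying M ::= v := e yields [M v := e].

[S [M if c then [M v := e] else [M v := e]]]

S
M
if c then M else M
if c then v := e else M
if c then v := e else v := e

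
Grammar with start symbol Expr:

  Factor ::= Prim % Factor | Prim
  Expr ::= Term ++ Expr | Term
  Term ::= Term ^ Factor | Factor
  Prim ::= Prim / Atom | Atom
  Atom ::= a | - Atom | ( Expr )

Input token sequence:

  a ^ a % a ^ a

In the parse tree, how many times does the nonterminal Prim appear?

[Expr [Term [Term [Term [Factor [Prim [Atom a]]]] ^ [Factor [Prim [Atom a]] % [Factor [Prim [Atom a]]]]] ^ [Factor [Prim [Atom a]]]]]

4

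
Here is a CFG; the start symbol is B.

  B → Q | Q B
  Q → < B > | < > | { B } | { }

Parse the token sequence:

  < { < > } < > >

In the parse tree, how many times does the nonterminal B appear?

4

[B [Q < [B [Q { [B [Q < >]] }] [B [Q < >]]] >]]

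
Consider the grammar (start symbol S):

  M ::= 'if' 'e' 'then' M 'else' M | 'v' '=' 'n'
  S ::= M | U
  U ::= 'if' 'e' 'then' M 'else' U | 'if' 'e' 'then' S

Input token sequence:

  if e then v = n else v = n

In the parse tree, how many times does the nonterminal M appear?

3

[S [M if e then [M v = n] else [M v = n]]]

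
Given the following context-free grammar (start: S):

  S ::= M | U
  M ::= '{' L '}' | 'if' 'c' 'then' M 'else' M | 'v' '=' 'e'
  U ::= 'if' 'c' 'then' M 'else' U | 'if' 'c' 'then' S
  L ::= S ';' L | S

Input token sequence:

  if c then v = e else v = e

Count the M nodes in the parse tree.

[S [M if c then [M v = e] else [M v = e]]]

3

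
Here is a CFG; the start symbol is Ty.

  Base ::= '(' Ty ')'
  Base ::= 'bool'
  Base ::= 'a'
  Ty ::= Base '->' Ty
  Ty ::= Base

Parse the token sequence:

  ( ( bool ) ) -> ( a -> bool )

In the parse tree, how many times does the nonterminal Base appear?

[Ty [Base ( [Ty [Base ( [Ty [Base bool]] )]] )] -> [Ty [Base ( [Ty [Base a] -> [Ty [Base bool]]] )]]]

6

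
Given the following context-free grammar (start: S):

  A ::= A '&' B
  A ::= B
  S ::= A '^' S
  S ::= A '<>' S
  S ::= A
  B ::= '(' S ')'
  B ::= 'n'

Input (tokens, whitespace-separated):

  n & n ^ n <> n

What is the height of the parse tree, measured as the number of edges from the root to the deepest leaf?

5

[S [A [A [B n]] & [B n]] ^ [S [A [B n]] <> [S [A [B n]]]]]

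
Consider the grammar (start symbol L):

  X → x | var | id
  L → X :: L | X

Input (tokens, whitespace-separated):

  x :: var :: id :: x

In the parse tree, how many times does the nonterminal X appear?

[L [X x] :: [L [X var] :: [L [X id] :: [L [X x]]]]]

4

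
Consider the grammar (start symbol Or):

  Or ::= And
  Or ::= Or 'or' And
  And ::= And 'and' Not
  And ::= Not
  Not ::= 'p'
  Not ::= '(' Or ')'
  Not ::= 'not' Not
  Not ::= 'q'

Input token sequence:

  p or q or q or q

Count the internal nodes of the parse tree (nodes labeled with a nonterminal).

12

[Or [Or [Or [Or [And [Not p]]] or [And [Not q]]] or [And [Not q]]] or [And [Not q]]]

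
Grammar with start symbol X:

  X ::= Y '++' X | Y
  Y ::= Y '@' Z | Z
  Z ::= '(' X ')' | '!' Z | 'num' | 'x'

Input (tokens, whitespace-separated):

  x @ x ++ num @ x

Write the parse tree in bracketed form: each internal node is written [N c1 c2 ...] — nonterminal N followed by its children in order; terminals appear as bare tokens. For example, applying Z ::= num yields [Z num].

X
Y ++ X
Y @ Z ++ X
Z @ Z ++ X
x @ Z ++ X
x @ x ++ X
x @ x ++ Y
x @ x ++ Y @ Z
x @ x ++ Z @ Z
x @ x ++ num @ Z
x @ x ++ num @ x

[X [Y [Y [Z x]] @ [Z x]] ++ [X [Y [Y [Z num]] @ [Z x]]]]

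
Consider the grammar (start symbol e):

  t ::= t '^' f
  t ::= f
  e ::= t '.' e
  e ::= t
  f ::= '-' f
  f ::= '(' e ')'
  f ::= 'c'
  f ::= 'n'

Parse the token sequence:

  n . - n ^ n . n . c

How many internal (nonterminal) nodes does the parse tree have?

[e [t [f n]] . [e [t [t [f - [f n]]] ^ [f n]] . [e [t [f n]] . [e [t [f c]]]]]]

15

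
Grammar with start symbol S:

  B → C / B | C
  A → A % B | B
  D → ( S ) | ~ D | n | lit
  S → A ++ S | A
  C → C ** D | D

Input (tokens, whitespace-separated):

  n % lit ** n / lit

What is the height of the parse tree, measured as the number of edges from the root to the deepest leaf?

6

[S [A [A [B [C [D n]]]] % [B [C [C [D lit]] ** [D n]] / [B [C [D lit]]]]]]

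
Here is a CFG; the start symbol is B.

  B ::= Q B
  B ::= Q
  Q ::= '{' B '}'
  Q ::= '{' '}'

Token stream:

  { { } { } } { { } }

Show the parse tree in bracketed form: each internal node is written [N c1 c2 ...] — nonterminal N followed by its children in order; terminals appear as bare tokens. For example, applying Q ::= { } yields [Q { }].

[B [Q { [B [Q { }] [B [Q { }]]] }] [B [Q { [B [Q { }]] }]]]

B
Q B
{ B } B
{ Q B } B
{ { } B } B
{ { } Q } B
{ { } { } } B
{ { } { } } Q
{ { } { } } { B }
{ { } { } } { Q }
{ { } { } } { { } }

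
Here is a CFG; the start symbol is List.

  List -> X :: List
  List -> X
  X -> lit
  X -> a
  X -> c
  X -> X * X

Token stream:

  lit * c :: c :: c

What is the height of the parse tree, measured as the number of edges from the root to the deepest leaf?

[List [X [X lit] * [X c]] :: [List [X c] :: [List [X c]]]]

4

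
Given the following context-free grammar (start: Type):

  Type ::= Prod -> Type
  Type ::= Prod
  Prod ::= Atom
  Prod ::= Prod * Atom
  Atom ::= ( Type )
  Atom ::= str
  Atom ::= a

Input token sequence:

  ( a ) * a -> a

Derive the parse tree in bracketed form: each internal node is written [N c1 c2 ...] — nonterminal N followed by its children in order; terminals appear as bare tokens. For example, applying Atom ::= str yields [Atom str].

[Type [Prod [Prod [Atom ( [Type [Prod [Atom a]]] )]] * [Atom a]] -> [Type [Prod [Atom a]]]]

Type
Prod -> Type
Prod * Atom -> Type
Atom * Atom -> Type
( Type ) * Atom -> Type
( Prod ) * Atom -> Type
( Atom ) * Atom -> Type
( a ) * Atom -> Type
( a ) * a -> Type
( a ) * a -> Prod
( a ) * a -> Atom
( a ) * a -> a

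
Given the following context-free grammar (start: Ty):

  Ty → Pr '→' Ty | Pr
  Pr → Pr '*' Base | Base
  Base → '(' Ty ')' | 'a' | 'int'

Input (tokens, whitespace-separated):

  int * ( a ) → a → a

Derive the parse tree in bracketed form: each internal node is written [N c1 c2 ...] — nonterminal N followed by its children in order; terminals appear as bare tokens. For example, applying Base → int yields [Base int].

Ty
Pr → Ty
Pr * Base → Ty
Base * Base → Ty
int * Base → Ty
int * ( Ty ) → Ty
int * ( Pr ) → Ty
int * ( Base ) → Ty
int * ( a ) → Ty
int * ( a ) → Pr → Ty
int * ( a ) → Base → Ty
int * ( a ) → a → Ty
int * ( a ) → a → Pr
int * ( a ) → a → Base
int * ( a ) → a → a

[Ty [Pr [Pr [Base int]] * [Base ( [Ty [Pr [Base a]]] )]] → [Ty [Pr [Base a]] → [Ty [Pr [Base a]]]]]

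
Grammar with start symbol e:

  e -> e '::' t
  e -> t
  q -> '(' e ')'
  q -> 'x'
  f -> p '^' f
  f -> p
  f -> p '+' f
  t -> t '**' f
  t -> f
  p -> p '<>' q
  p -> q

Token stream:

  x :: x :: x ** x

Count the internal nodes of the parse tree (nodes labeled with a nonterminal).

[e [e [e [t [f [p [q x]]]]] :: [t [f [p [q x]]]]] :: [t [t [f [p [q x]]]] ** [f [p [q x]]]]]

19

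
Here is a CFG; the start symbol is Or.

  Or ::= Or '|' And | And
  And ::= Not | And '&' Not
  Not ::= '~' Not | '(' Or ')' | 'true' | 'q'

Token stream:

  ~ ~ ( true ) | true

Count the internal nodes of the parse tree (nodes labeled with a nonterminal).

[Or [Or [And [Not ~ [Not ~ [Not ( [Or [And [Not true]]] )]]]]] | [And [Not true]]]

11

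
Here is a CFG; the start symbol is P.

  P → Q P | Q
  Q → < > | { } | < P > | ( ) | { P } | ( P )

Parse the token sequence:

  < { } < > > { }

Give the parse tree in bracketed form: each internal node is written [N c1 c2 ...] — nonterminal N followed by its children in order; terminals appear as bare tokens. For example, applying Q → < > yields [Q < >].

P
Q P
< P > P
< Q P > P
< { } P > P
< { } Q > P
< { } < > > P
< { } < > > Q
< { } < > > { }

[P [Q < [P [Q { }] [P [Q < >]]] >] [P [Q { }]]]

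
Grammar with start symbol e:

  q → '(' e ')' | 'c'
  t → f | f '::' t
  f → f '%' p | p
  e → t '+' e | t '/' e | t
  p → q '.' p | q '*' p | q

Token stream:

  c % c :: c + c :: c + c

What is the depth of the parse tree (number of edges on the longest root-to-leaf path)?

7

[e [t [f [f [p [q c]]] % [p [q c]]] :: [t [f [p [q c]]]]] + [e [t [f [p [q c]]] :: [t [f [p [q c]]]]] + [e [t [f [p [q c]]]]]]]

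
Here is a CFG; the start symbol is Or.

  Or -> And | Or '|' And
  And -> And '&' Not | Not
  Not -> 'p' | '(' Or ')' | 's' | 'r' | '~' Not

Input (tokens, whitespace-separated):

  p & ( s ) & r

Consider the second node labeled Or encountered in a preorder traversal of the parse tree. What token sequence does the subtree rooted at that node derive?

[Or [And [And [And [Not p]] & [Not ( [Or [And [Not s]]] )]] & [Not r]]]

s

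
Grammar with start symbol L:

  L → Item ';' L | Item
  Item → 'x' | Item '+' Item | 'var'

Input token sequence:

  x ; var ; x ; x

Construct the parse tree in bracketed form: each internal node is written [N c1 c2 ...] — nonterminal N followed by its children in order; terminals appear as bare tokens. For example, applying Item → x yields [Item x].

[L [Item x] ; [L [Item var] ; [L [Item x] ; [L [Item x]]]]]

L
Item ; L
x ; L
x ; Item ; L
x ; var ; L
x ; var ; Item ; L
x ; var ; x ; L
x ; var ; x ; Item
x ; var ; x ; x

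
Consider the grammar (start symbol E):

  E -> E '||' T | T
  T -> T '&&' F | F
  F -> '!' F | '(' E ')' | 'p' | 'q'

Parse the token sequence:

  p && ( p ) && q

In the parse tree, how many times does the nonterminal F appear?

4

[E [T [T [T [F p]] && [F ( [E [T [F p]]] )]] && [F q]]]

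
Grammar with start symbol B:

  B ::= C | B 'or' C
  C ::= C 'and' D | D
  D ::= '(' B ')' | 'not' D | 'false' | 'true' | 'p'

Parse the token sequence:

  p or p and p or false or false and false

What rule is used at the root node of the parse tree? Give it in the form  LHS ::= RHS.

[B [B [B [B [C [D p]]] or [C [C [D p]] and [D p]]] or [C [D false]]] or [C [C [D false]] and [D false]]]

B ::= B 'or' C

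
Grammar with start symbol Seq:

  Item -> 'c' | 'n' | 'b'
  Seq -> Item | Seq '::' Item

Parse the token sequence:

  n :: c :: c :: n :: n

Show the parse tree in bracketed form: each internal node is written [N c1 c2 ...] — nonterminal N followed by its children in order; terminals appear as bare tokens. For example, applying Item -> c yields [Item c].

[Seq [Seq [Seq [Seq [Seq [Item n]] :: [Item c]] :: [Item c]] :: [Item n]] :: [Item n]]

Seq
Seq :: Item
Seq :: Item :: Item
Seq :: Item :: Item :: Item
Seq :: Item :: Item :: Item :: Item
Item :: Item :: Item :: Item :: Item
n :: Item :: Item :: Item :: Item
n :: c :: Item :: Item :: Item
n :: c :: c :: Item :: Item
n :: c :: c :: n :: Item
n :: c :: c :: n :: n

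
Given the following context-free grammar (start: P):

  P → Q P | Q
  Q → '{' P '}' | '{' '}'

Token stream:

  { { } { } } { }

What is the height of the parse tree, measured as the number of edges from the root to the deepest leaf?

5

[P [Q { [P [Q { }] [P [Q { }]]] }] [P [Q { }]]]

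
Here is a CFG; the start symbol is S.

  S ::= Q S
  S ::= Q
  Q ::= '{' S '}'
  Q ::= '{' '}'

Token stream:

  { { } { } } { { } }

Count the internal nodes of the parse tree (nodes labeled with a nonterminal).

10

[S [Q { [S [Q { }] [S [Q { }]]] }] [S [Q { [S [Q { }]] }]]]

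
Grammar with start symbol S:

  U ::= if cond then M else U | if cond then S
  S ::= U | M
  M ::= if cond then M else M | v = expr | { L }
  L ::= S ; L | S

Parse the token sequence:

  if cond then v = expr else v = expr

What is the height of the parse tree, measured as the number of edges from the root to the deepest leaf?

3

[S [M if cond then [M v = expr] else [M v = expr]]]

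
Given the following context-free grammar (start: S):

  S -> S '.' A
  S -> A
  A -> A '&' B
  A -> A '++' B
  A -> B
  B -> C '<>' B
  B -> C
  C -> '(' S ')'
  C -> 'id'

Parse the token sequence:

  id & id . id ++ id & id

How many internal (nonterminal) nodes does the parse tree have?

17

[S [S [A [A [B [C id]]] & [B [C id]]]] . [A [A [A [B [C id]]] ++ [B [C id]]] & [B [C id]]]]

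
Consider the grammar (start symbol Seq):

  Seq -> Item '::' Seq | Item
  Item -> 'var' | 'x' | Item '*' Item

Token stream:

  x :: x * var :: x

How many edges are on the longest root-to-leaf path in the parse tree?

4

[Seq [Item x] :: [Seq [Item [Item x] * [Item var]] :: [Seq [Item x]]]]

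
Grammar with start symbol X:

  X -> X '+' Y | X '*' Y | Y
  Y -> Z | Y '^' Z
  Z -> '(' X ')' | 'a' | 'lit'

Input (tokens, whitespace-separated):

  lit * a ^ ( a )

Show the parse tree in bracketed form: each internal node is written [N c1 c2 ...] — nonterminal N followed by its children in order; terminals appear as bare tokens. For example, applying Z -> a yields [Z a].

[X [X [Y [Z lit]]] * [Y [Y [Z a]] ^ [Z ( [X [Y [Z a]]] )]]]

X
X * Y
Y * Y
Z * Y
lit * Y
lit * Y ^ Z
lit * Z ^ Z
lit * a ^ Z
lit * a ^ ( X )
lit * a ^ ( Y )
lit * a ^ ( Z )
lit * a ^ ( a )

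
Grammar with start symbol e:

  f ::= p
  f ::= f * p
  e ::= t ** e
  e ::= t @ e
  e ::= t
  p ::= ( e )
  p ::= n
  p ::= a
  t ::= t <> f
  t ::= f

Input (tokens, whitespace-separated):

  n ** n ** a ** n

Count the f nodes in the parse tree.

4

[e [t [f [p n]]] ** [e [t [f [p n]]] ** [e [t [f [p a]]] ** [e [t [f [p n]]]]]]]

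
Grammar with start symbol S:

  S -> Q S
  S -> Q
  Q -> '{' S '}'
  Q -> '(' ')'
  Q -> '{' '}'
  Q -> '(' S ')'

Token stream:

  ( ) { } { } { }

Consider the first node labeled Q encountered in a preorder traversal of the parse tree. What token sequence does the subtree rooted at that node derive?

( )

[S [Q ( )] [S [Q { }] [S [Q { }] [S [Q { }]]]]]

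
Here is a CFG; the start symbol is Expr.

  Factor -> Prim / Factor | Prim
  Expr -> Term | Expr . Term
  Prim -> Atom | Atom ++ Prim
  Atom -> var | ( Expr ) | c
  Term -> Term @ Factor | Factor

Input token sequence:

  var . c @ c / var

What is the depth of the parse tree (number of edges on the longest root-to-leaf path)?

[Expr [Expr [Term [Factor [Prim [Atom var]]]]] . [Term [Term [Factor [Prim [Atom c]]]] @ [Factor [Prim [Atom c]] / [Factor [Prim [Atom var]]]]]]

6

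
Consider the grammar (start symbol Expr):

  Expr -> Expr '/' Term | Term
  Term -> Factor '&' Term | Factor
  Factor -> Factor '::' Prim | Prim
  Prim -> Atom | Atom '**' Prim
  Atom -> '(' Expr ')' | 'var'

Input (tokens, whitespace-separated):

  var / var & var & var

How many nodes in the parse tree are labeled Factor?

4

[Expr [Expr [Term [Factor [Prim [Atom var]]]]] / [Term [Factor [Prim [Atom var]]] & [Term [Factor [Prim [Atom var]]] & [Term [Factor [Prim [Atom var]]]]]]]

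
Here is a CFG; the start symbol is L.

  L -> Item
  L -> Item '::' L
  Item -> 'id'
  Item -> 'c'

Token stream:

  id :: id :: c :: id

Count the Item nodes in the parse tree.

4

[L [Item id] :: [L [Item id] :: [L [Item c] :: [L [Item id]]]]]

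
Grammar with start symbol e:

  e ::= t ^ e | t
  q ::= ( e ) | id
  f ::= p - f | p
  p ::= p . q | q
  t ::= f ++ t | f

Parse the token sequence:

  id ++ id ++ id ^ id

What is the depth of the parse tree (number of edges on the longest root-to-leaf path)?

7

[e [t [f [p [q id]]] ++ [t [f [p [q id]]] ++ [t [f [p [q id]]]]]] ^ [e [t [f [p [q id]]]]]]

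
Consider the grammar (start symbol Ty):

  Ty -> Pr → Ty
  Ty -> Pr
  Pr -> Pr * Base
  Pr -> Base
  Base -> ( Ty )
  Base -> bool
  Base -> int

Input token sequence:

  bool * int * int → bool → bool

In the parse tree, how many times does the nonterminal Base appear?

5

[Ty [Pr [Pr [Pr [Base bool]] * [Base int]] * [Base int]] → [Ty [Pr [Base bool]] → [Ty [Pr [Base bool]]]]]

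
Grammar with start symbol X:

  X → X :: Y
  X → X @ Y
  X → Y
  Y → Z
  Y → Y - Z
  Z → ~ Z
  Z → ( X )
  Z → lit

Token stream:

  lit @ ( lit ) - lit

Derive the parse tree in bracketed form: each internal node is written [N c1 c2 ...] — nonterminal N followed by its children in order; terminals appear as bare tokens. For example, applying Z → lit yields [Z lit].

X
X @ Y
Y @ Y
Z @ Y
lit @ Y
lit @ Y - Z
lit @ Z - Z
lit @ ( X ) - Z
lit @ ( Y ) - Z
lit @ ( Z ) - Z
lit @ ( lit ) - Z
lit @ ( lit ) - lit

[X [X [Y [Z lit]]] @ [Y [Y [Z ( [X [Y [Z lit]]] )]] - [Z lit]]]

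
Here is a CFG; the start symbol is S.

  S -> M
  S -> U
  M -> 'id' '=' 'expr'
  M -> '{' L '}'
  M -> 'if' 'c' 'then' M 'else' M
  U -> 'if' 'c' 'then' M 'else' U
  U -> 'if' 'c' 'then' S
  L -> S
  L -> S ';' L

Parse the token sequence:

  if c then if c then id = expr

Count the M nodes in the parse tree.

1

[S [U if c then [S [U if c then [S [M id = expr]]]]]]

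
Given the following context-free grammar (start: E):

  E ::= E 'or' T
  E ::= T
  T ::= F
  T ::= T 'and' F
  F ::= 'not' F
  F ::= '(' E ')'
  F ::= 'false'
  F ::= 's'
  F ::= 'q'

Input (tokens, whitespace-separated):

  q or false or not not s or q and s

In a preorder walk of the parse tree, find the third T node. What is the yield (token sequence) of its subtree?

not not s

[E [E [E [E [T [F q]]] or [T [F false]]] or [T [F not [F not [F s]]]]] or [T [T [F q]] and [F s]]]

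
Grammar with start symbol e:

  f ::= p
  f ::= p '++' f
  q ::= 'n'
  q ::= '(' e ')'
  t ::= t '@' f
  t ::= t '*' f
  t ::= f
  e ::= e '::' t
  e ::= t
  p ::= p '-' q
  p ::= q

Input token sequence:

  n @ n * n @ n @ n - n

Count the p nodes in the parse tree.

6

[e [t [t [t [t [t [f [p [q n]]]] @ [f [p [q n]]]] * [f [p [q n]]]] @ [f [p [q n]]]] @ [f [p [p [q n]] - [q n]]]]]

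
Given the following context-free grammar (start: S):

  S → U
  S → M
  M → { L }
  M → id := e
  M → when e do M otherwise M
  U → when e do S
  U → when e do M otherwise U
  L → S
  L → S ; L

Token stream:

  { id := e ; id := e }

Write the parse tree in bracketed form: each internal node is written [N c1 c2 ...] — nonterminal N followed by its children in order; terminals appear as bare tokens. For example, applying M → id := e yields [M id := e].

S
M
{ L }
{ S ; L }
{ M ; L }
{ id := e ; L }
{ id := e ; S }
{ id := e ; M }
{ id := e ; id := e }

[S [M { [L [S [M id := e]] ; [L [S [M id := e]]]] }]]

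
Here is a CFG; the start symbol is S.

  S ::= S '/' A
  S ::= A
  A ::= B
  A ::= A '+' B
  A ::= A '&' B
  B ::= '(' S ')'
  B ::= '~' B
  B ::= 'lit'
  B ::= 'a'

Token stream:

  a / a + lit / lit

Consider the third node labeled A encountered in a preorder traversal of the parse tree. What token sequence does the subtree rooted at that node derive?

a

[S [S [S [A [B a]]] / [A [A [B a]] + [B lit]]] / [A [B lit]]]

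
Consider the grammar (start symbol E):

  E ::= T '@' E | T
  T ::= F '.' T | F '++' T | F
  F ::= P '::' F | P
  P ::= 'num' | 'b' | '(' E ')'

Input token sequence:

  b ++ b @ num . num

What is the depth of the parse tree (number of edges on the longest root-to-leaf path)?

[E [T [F [P b]] ++ [T [F [P b]]]] @ [E [T [F [P num]] . [T [F [P num]]]]]]

6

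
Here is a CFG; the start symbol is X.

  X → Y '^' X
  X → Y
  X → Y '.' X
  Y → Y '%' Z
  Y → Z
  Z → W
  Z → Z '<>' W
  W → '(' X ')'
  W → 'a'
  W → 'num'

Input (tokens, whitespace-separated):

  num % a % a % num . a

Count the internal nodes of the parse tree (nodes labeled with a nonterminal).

[X [Y [Y [Y [Y [Z [W num]]] % [Z [W a]]] % [Z [W a]]] % [Z [W num]]] . [X [Y [Z [W a]]]]]

17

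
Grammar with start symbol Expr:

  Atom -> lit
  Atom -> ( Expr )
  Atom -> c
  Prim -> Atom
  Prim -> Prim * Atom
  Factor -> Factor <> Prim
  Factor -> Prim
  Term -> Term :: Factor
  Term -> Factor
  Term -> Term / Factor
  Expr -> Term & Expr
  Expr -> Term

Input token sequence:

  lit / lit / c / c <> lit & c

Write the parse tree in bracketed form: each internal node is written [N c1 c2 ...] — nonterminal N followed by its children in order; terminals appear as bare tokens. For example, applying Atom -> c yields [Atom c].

[Expr [Term [Term [Term [Term [Factor [Prim [Atom lit]]]] / [Factor [Prim [Atom lit]]]] / [Factor [Prim [Atom c]]]] / [Factor [Factor [Prim [Atom c]]] <> [Prim [Atom lit]]]] & [Expr [Term [Factor [Prim [Atom c]]]]]]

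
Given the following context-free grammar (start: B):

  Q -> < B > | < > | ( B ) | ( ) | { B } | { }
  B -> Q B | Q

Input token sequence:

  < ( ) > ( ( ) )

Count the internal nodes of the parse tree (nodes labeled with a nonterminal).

[B [Q < [B [Q ( )]] >] [B [Q ( [B [Q ( )]] )]]]

8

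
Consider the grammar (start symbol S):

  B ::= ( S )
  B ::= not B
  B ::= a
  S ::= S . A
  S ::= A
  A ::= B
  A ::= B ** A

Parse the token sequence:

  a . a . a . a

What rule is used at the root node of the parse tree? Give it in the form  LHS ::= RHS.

S ::= S . A

[S [S [S [S [A [B a]]] . [A [B a]]] . [A [B a]]] . [A [B a]]]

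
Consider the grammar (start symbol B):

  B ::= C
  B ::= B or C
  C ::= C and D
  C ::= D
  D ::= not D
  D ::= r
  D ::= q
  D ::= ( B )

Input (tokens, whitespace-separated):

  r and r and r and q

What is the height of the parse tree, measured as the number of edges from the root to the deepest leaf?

[B [C [C [C [C [D r]] and [D r]] and [D r]] and [D q]]]

6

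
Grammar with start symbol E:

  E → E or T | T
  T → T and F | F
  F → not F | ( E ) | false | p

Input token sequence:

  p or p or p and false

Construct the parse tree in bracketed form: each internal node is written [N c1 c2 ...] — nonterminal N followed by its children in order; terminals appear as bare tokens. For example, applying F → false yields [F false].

E
E or T
E or T or T
T or T or T
F or T or T
p or T or T
p or F or T
p or p or T
p or p or T and F
p or p or F and F
p or p or p and F
p or p or p and false

[E [E [E [T [F p]]] or [T [F p]]] or [T [T [F p]] and [F false]]]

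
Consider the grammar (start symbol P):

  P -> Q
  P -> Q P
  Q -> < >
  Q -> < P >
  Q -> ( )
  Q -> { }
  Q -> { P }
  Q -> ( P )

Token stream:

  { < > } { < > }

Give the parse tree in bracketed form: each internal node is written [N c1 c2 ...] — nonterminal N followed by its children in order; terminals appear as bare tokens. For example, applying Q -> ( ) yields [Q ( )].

P
Q P
{ P } P
{ Q } P
{ < > } P
{ < > } Q
{ < > } { P }
{ < > } { Q }
{ < > } { < > }

[P [Q { [P [Q < >]] }] [P [Q { [P [Q < >]] }]]]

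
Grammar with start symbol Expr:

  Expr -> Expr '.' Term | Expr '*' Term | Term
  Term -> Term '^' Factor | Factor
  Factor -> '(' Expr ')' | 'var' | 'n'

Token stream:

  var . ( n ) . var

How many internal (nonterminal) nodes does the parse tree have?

12

[Expr [Expr [Expr [Term [Factor var]]] . [Term [Factor ( [Expr [Term [Factor n]]] )]]] . [Term [Factor var]]]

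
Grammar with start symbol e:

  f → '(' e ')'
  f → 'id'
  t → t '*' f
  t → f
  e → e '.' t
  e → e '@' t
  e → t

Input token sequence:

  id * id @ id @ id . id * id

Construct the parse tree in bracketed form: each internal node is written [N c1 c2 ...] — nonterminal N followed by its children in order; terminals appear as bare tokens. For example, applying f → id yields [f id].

e
e . t
e @ t . t
e @ t @ t . t
t @ t @ t . t
t * f @ t @ t . t
f * f @ t @ t . t
id * f @ t @ t . t
id * id @ t @ t . t
id * id @ f @ t . t
id * id @ id @ t . t
id * id @ id @ f . t
id * id @ id @ id . t
id * id @ id @ id . t * f
id * id @ id @ id . f * f
id * id @ id @ id . id * f
id * id @ id @ id . id * id

[e [e [e [e [t [t [f id]] * [f id]]] @ [t [f id]]] @ [t [f id]]] . [t [t [f id]] * [f id]]]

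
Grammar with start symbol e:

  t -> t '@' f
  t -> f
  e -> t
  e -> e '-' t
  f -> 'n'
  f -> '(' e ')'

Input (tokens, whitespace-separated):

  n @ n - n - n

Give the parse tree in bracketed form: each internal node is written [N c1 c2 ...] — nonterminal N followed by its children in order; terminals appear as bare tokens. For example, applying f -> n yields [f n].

[e [e [e [t [t [f n]] @ [f n]]] - [t [f n]]] - [t [f n]]]

e
e - t
e - t - t
t - t - t
t @ f - t - t
f @ f - t - t
n @ f - t - t
n @ n - t - t
n @ n - f - t
n @ n - n - t
n @ n - n - f
n @ n - n - n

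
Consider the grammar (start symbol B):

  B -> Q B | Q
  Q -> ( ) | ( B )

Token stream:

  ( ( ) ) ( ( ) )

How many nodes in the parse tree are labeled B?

4

[B [Q ( [B [Q ( )]] )] [B [Q ( [B [Q ( )]] )]]]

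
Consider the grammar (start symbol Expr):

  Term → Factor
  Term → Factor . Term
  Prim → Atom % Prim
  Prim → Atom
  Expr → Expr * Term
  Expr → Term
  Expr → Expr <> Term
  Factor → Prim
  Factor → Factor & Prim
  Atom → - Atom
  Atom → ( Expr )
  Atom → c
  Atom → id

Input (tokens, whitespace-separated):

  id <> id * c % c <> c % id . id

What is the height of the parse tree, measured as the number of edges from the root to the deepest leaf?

8

[Expr [Expr [Expr [Expr [Term [Factor [Prim [Atom id]]]]] <> [Term [Factor [Prim [Atom id]]]]] * [Term [Factor [Prim [Atom c] % [Prim [Atom c]]]]]] <> [Term [Factor [Prim [Atom c] % [Prim [Atom id]]]] . [Term [Factor [Prim [Atom id]]]]]]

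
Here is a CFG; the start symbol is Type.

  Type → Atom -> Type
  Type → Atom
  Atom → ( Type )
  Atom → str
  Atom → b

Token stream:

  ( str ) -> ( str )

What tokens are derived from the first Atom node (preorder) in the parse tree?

( str )

[Type [Atom ( [Type [Atom str]] )] -> [Type [Atom ( [Type [Atom str]] )]]]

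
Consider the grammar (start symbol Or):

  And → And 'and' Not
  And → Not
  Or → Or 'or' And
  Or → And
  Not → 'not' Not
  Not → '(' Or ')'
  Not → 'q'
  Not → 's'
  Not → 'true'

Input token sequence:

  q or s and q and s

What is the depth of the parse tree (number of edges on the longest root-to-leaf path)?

5

[Or [Or [And [Not q]]] or [And [And [And [Not s]] and [Not q]] and [Not s]]]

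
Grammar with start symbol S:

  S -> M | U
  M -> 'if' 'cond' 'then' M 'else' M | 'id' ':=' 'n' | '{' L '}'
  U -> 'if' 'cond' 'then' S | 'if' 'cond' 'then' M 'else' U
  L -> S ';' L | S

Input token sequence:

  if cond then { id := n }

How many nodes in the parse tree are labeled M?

[S [U if cond then [S [M { [L [S [M id := n]]] }]]]]

2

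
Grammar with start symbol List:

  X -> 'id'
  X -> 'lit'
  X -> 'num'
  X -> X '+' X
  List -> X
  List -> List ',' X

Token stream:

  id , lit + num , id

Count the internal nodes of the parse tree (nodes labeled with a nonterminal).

8

[List [List [List [X id]] , [X [X lit] + [X num]]] , [X id]]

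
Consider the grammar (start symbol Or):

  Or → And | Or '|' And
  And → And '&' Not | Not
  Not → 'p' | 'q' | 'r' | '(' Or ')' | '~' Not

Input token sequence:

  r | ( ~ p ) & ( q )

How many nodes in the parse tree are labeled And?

[Or [Or [And [Not r]]] | [And [And [Not ( [Or [And [Not ~ [Not p]]]] )]] & [Not ( [Or [And [Not q]]] )]]]

5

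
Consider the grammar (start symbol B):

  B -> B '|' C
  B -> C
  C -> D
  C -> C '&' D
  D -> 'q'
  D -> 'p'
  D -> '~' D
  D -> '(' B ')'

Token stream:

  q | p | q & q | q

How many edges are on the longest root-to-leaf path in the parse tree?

[B [B [B [B [C [D q]]] | [C [D p]]] | [C [C [D q]] & [D q]]] | [C [D q]]]

6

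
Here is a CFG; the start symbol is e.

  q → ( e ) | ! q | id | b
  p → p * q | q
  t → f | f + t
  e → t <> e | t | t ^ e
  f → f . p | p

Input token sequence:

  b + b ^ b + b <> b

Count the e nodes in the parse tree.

[e [t [f [p [q b]]] + [t [f [p [q b]]]]] ^ [e [t [f [p [q b]]] + [t [f [p [q b]]]]] <> [e [t [f [p [q b]]]]]]]

3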